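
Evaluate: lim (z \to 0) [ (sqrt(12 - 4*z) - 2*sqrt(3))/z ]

-√(3)/3

Substitution gives 0/0. Multiply numerator and denominator by the conjugate √(12 - 4z) + √12.
The numerator becomes (12 - 4z) − 12 = -4z, so the expression simplifies to -4/(√(12 - 4z) + √12).
Letting z → 0 gives -4/(2√12) = -√(3)/3.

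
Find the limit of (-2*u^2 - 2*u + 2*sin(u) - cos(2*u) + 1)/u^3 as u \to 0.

Substitution gives 0/0 (the numerator vanishes to order 3).
Expand each term to order u^3: the coefficient of u^3 in 2·sin(u) is -1/3 and in −cos(2u) is 0.
Lower-order terms cancel with the polynomial part, so the numerator is (-1/3)·u^3 + o(u^3), and the limit is (-1/3)/(1) = -1/3.

-1/3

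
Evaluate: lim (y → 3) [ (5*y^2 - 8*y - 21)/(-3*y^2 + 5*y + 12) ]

-22/13

Direct substitution gives 0/0, so factor. Both numerator and denominator have (y - 3) as a factor.
After cancelling, the expression reduces to (5*y + 7)/(-3*y - 4).
Substituting y = 3 gives -22/13.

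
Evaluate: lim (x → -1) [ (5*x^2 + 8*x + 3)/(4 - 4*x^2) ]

Since x = -1 makes numerator and denominator zero, (x + 1) divides both.
Cancelling it gives (5*x + 3)/(4 - 4*x); now plug in x = -1 to get -1/4.

-1/4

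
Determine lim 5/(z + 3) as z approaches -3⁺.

As z → -3⁺, (z + 3) → 0⁺, so (z + 3)^1 → 0⁺ and 5/(z + 3)^1 → ∞.

∞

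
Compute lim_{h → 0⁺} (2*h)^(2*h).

Base → 0⁺ and exponent → 0⁺: a 0^0 form.
Take logs: 2h·ln(2h). This is 0·(−∞); rewriting as ln(2h)/(1/(2h)) and applying L'Hôpital gives 0.
Hence the limit is e^0 = 1.

1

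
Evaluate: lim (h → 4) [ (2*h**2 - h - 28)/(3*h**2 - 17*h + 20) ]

15/7

Direct substitution gives 0/0, so factor. Both numerator and denominator have (h - 4) as a factor.
After cancelling, the expression reduces to (2*h + 7)/(3*h - 5).
Substituting h = 4 gives 15/7.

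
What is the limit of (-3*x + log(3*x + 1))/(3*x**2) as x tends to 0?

-3/2

Direct substitution gives 0/0.
Apply L'Hôpital: lim (-3 + 3/(3*x + 1))/(6*x), still 0/0.
After 2 applications of L'Hôpital's rule the quotient is (-9/(3*x + 1)^2)/(6); substituting x = 0 gives -3/2.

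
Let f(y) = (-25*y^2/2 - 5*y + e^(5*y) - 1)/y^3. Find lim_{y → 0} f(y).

Direct substitution gives 0/0.
Apply L'Hôpital: lim (-25*y + 5*e^(5*y) - 5)/(3*y^2), still 0/0.
Apply L'Hôpital: lim (25*e^(5*y) - 25)/(6*y), still 0/0.
After 3 applications of L'Hôpital's rule the quotient is (125*e^(5*y))/(6); substituting y = 0 gives 125/6.

125/6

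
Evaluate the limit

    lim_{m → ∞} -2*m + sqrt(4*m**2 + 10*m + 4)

An ∞ − ∞ form. Rationalising with the conjugate, the difference becomes (10m + 4) / (√(4*m^2 + 10*m + 4) + 2m).
For large m the denominator behaves like 2·2m, so the quotient tends to 10/4 = 5/2.

5/2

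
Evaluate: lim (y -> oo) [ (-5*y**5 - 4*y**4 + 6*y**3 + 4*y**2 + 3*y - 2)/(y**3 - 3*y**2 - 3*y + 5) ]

The numerator has higher degree (5 > 3); the quotient behaves like (-5/(1))·y^2 for large |y|.
As y → +∞ this diverges to -∞.

-∞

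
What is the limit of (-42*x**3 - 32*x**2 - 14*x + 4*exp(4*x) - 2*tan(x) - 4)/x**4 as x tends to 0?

128/3

Substitution gives 0/0; apply L'Hôpital's rule 4 times.
After differentiating numerator and denominator 4 times the quotient is (1024*e^(4*x) - 48*tan(x)^5 - 80*tan(x)^3 - 32*tan(x))/(24); at x = 0 this is 128/3.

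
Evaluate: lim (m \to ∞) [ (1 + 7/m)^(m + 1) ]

Let L be the limit and take ln: ln L = lim (m + 1)·ln(1 + 7/m) = lim (m + 1)·(7/m + O(1/m²)) = 7.
Hence L = e^(7).

e^(7)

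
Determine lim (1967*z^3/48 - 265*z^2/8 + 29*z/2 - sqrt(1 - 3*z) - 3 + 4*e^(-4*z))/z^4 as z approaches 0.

Substitution gives 0/0 (the numerator vanishes to order 4).
Expand each term to order z^4: the coefficient of z^4 in 4·e^(-4z) is 128/3 and in −√(1 - 3z) is 405/128.
Lower-order terms cancel with the polynomial part, so the numerator is (17599/384)·z^4 + o(z^4), and the limit is (17599/384)/(1) = 17599/384.

17599/384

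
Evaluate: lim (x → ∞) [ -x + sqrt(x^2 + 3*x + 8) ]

An ∞ − ∞ form. Rationalising with the conjugate, the difference becomes (3x + 8) / (√(x^2 + 3*x + 8) + x).
For large x the denominator behaves like 2·x, so the quotient tends to 3/2 = 3/2.

3/2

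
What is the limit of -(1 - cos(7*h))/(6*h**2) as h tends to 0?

Substitution gives 0/0.
Use (1 − cos u)/u² → 1/2 with u = 7h: the limit is 7²/(2·(-6)) = -49/12.

-49/12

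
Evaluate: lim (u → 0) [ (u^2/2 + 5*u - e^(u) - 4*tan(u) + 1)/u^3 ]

-3/2

Substitution gives 0/0 (the numerator vanishes to order 3).
Expand each term to order u^3: the coefficient of u^3 in −e^(u) is -1/6 and in -4·tan(u) is -4/3.
Lower-order terms cancel with the polynomial part, so the numerator is (-3/2)·u^3 + o(u^3), and the limit is (-3/2)/(1) = -3/2.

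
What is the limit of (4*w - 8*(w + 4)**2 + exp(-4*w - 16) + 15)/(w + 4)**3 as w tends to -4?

Direct substitution gives 0/0.
Apply L'Hôpital: lim (-16*w - 4*e^(-4*w - 16) - 60)/(3*(w + 4)^2), still 0/0.
Apply L'Hôpital: lim (16*e^(-4*w - 16) - 16)/(6*w + 24), still 0/0.
After 3 applications of L'Hôpital's rule the quotient is (-64*e^(-4*w - 16))/(6); substituting w = -4 gives -32/3.

-32/3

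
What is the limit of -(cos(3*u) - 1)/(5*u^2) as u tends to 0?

9/10

Direct substitution gives 0/0.
Apply L'Hôpital: lim (-3*sin(3*u))/(-10*u), still 0/0.
After 2 applications of L'Hôpital's rule the quotient is (-9*cos(3*u))/(-10); substituting u = 0 gives 9/10.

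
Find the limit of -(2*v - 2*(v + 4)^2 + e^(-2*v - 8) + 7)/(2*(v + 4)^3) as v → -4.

2/3

Direct substitution gives 0/0.
Apply L'Hôpital: lim (-4*v - 2*e^(-2*v - 8) - 14)/(-6*(v + 4)^2), still 0/0.
Apply L'Hôpital: lim (4*e^(-2*v - 8) - 4)/(-12*v - 48), still 0/0.
After 3 applications of L'Hôpital's rule the quotient is (-8*e^(-2*v - 8))/(-12); substituting v = -4 gives 2/3.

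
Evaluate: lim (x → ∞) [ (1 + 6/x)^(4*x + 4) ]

The base → 1 and the exponent → ∞: a 1^∞ form.
Take logarithms: (4x + 4)·ln(1 + 6/x). Since ln(1+u) ~ u for small u, this behaves like (4x)·(6/x) → 24.
So the limit is e^(24).

e^(24)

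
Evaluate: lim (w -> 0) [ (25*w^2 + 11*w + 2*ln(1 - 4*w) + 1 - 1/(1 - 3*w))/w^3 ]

Substitution gives 0/0; apply L'Hôpital's rule 3 times.
After differentiating numerator and denominator 3 times the quotient is (256/(4*w - 1)^3 - 162/(3*w - 1)^4)/(6); at w = 0 this is -209/3.

-209/3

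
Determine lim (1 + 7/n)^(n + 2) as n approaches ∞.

The base → 1 and the exponent → ∞: a 1^∞ form.
Take logarithms: (n + 2)·ln(1 + 7/n). Since ln(1+u) ~ u for small u, this behaves like (n)·(7/n) → 7.
So the limit is e^(7).

e^(7)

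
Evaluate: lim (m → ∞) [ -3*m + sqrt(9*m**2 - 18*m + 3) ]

This has the form ∞ − ∞. Multiply and divide by the conjugate √(9*m^2 - 18*m + 3) + 3m.
That gives (-18m + 3) / (√(9*m^2 - 18*m + 3) + 3m).
Divide numerator and denominator by m: the limit is -18/(2·3) = -3.

-3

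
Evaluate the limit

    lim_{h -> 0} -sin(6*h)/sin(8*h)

Substitution gives 0/0.
Divide numerator and denominator by h: sin(6h)/h → 6 and sin(8h)/h → 8, so the limit is -1·6/8 = -3/4.

-3/4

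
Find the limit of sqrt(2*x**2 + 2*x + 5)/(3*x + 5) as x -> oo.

For large |x|, √(2*x^2 + 2*x + 5) ≈ √2·|x| and the denominator ≈ 3x.
Since x → +∞, |x| = x, giving √2/(3) = √(2)/3.

√(2)/3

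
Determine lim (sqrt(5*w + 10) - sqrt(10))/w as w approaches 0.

√(10)/4

Substitution gives 0/0. Multiply numerator and denominator by the conjugate √(10 + 5w) + √10.
The numerator becomes (10 + 5w) − 10 = 5w, so the expression simplifies to 5/(√(10 + 5w) + √10).
Letting w → 0 gives 5/(2√10) = √(10)/4.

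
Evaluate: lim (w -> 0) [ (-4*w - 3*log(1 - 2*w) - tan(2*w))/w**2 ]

Substitution gives 0/0 (the numerator vanishes to order 2).
Expand each term to order w^2: the coefficient of w^2 in -3·ln(1 - 2w) is 6 and in −tan(2w) is 0.
Lower-order terms cancel with the polynomial part, so the numerator is (6)·w^2 + o(w^2), and the limit is (6)/(1) = 6.

6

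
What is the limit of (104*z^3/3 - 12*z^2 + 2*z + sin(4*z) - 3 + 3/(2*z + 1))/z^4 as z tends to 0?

Substitution gives 0/0 (the numerator vanishes to order 4).
Expand each term to order z^4: the coefficient of z^4 in 3·1/(1 + 2z) is 48 and in sin(4z) is 0.
Lower-order terms cancel with the polynomial part, so the numerator is (48)·z^4 + o(z^4), and the limit is (48)/(1) = 48.

48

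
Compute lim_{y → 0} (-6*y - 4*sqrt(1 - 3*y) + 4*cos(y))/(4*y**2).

5/8

Substitution gives 0/0 (the numerator vanishes to order 2).
Expand each term to order y^2: the coefficient of y^2 in 4·cos(y) is -2 and in -4·√(1 - 3y) is 9/2.
Lower-order terms cancel with the polynomial part, so the numerator is (5/2)·y^2 + o(y^2), and the limit is (5/2)/(4) = 5/8.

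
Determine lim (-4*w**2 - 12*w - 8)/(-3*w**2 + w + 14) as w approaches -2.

Since w = -2 makes numerator and denominator zero, (w + 2) divides both.
Cancelling it gives (-4*w - 4)/(7 - 3*w); now plug in w = -2 to get 4/13.

4/13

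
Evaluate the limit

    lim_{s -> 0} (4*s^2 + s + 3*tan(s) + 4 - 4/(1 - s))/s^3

-3

Substitution gives 0/0; apply L'Hôpital's rule 3 times.
After differentiating numerator and denominator 3 times the quotient is (18*tan(s)^2/cos(s)^2 + 6/cos(s)^2 - 24/(s - 1)^4)/(6); at s = 0 this is -3.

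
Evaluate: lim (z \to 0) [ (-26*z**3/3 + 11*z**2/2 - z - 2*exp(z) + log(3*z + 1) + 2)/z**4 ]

Substitution gives 0/0; apply L'Hôpital's rule 4 times.
After differentiating numerator and denominator 4 times the quotient is (-2*e^(z) - 486/(3*z + 1)^4)/(24); at z = 0 this is -61/3.

-61/3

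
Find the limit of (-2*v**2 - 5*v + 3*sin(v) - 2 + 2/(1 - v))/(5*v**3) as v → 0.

3/10

Substitution gives 0/0; apply L'Hôpital's rule 3 times.
After differentiating numerator and denominator 3 times the quotient is (-3*cos(v) + 12/(v - 1)^4)/(30); at v = 0 this is 3/10.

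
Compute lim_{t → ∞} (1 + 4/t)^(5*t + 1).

Write it as [(1 + 4/t)^t]^(5) · (1 + 4/t)^(1). The bracketed term tends to e^(4) and the second factor to 1, so the limit is e^(20).

e^(20)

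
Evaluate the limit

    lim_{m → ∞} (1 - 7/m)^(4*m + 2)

Write it as [(1 - 7/m)^m]^(4) · (1 - 7/m)^(2). The bracketed term tends to e^(-7) and the second factor to 1, so the limit is e^(-28).

e^(-28)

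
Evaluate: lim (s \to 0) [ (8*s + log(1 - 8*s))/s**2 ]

-32

Direct substitution gives 0/0.
Apply L'Hôpital: lim (8 - 8/(1 - 8*s))/(2*s), still 0/0.
After 2 applications of L'Hôpital's rule the quotient is (-64/(1 - 8*s)^2)/(2); substituting s = 0 gives -32.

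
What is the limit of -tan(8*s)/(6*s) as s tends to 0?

-4/3

Substitution gives 0/0.
Since tan(u)/u → 1 as u → 0, tan(8s)/(8s) → 1 and the limit is 8/(-6) = -4/3.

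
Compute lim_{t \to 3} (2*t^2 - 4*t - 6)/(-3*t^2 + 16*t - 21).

Direct substitution gives 0/0, so factor. Both numerator and denominator have (t - 3) as a factor.
After cancelling, the expression reduces to (2*t + 2)/(7 - 3*t).
Substituting t = 3 gives -4.

-4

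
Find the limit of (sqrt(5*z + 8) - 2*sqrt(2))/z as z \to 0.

A 0/0 form; rationalise with √(8 + 5z) + √8. This collapses the numerator to 5z, leaving 5/(√(8 + 5z) + √8) → 5/(2√8) = 5*√(2)/8.

5*√(2)/8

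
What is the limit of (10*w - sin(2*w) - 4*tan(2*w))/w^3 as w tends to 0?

-28/3

Substitution gives 0/0; apply L'Hôpital's rule 3 times.
After differentiating numerator and denominator 3 times the quotient is (8*cos(2*w) - 192*tan(2*w)^4 - 256*tan(2*w)^2 - 64)/(6); at w = 0 this is -28/3.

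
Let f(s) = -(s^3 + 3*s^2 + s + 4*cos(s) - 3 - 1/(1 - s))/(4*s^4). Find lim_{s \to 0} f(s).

Substitution gives 0/0 (the numerator vanishes to order 4).
Expand each term to order s^4: the coefficient of s^4 in −1/(1 - s) is -1 and in 4·cos(s) is 1/6.
Lower-order terms cancel with the polynomial part, so the numerator is (-5/6)·s^4 + o(s^4), and the limit is (-5/6)/(-4) = 5/24.

5/24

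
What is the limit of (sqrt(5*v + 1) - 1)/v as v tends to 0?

5/2

A 0/0 form; rationalise with √(1 + 5v) + √1. This collapses the numerator to 5v, leaving 5/(√(1 + 5v) + √1) → 5/(2√1) = 5/2.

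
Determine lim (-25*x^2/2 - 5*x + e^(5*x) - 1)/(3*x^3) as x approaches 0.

Direct substitution gives 0/0.
Apply L'Hôpital: lim (-25*x + 5*e^(5*x) - 5)/(9*x^2), still 0/0.
Apply L'Hôpital: lim (25*e^(5*x) - 25)/(18*x), still 0/0.
After 3 applications of L'Hôpital's rule the quotient is (125*e^(5*x))/(18); substituting x = 0 gives 125/18.

125/18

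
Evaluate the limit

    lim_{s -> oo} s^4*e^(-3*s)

Write as s^4/e^{3s}, an ∞/∞ form.
Exponential growth dominates any polynomial, so repeated L'Hôpital (or the standard result) gives 0.

0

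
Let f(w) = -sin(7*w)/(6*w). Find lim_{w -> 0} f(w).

-7/6

Substitution gives 0/0.
Write it as (7/(-6))·sin(7w)/(7w); since sin(u)/u → 1, the limit is -7/6.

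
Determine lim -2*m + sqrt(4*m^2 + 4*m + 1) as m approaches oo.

This has the form ∞ − ∞. Multiply and divide by the conjugate √(4*m^2 + 4*m + 1) + 2m.
That gives (4m + 1) / (√(4*m^2 + 4*m + 1) + 2m).
Divide numerator and denominator by m: the limit is 4/(2·2) = 1.

1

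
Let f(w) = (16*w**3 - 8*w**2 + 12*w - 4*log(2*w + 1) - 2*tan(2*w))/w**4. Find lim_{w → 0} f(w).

Substitution gives 0/0 (the numerator vanishes to order 4).
Expand each term to order w^4: the coefficient of w^4 in -4·ln(1 + 2w) is 16 and in -2·tan(2w) is 0.
Lower-order terms cancel with the polynomial part, so the numerator is (16)·w^4 + o(w^4), and the limit is (16)/(1) = 16.

16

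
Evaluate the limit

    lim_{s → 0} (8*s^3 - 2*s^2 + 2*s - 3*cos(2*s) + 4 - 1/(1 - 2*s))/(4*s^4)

Substitution gives 0/0; apply L'Hôpital's rule 4 times.
After differentiating numerator and denominator 4 times the quotient is (-48*cos(2*s) + 384/(2*s - 1)^5)/(96); at s = 0 this is -9/2.

-9/2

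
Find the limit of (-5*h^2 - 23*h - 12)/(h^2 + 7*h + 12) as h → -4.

-17

At h = -4 both the top and bottom vanish — a removable singularity. Factoring out (h + 4) from each leaves (-5*h - 3)/(h + 3), which at h = -4 equals -17.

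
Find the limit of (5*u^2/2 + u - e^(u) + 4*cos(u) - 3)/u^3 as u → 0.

-1/6

Substitution gives 0/0; apply L'Hôpital's rule 3 times.
After differentiating numerator and denominator 3 times the quotient is (-e^(u) + 4*sin(u))/(6); at u = 0 this is -1/6.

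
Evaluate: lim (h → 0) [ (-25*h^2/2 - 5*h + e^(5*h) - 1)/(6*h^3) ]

Direct substitution gives 0/0.
Apply L'Hôpital: lim (-25*h + 5*e^(5*h) - 5)/(18*h^2), still 0/0.
Apply L'Hôpital: lim (25*e^(5*h) - 25)/(36*h), still 0/0.
After 3 applications of L'Hôpital's rule the quotient is (125*e^(5*h))/(36); substituting h = 0 gives 125/36.

125/36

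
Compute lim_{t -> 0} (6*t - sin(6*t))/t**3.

36

Direct substitution gives 0/0.
Apply L'Hôpital: lim (6 - 6*cos(6*t))/(3*t^2), still 0/0.
Apply L'Hôpital: lim (36*sin(6*t))/(6*t), still 0/0.
After 3 applications of L'Hôpital's rule the quotient is (216*cos(6*t))/(6); substituting t = 0 gives 36.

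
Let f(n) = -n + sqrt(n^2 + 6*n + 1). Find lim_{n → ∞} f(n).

An ∞ − ∞ form. Rationalising with the conjugate, the difference becomes (6n + 1) / (√(n^2 + 6*n + 1) + n).
For large n the denominator behaves like 2·n, so the quotient tends to 6/2 = 3.

3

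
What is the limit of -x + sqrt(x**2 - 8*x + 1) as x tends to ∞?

An ∞ − ∞ form. Rationalising with the conjugate, the difference becomes (-8x + 1) / (√(x^2 - 8*x + 1) + x).
For large x the denominator behaves like 2·x, so the quotient tends to -8/2 = -4.

-4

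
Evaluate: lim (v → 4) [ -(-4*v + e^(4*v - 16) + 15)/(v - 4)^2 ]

-8

Direct substitution gives 0/0.
Apply L'Hôpital: lim (4*e^(4*v - 16) - 4)/(8 - 2*v), still 0/0.
After 2 applications of L'Hôpital's rule the quotient is (16*e^(4*v - 16))/(-2); substituting v = 4 gives -8.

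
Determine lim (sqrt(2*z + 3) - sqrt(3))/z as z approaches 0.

√(3)/3

A 0/0 form; rationalise with √(3 + 2z) + √3. This collapses the numerator to 2z, leaving 2/(√(3 + 2z) + √3) → 2/(2√3) = √(3)/3.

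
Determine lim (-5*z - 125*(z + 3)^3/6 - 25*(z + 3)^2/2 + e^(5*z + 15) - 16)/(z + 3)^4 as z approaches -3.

Direct substitution gives 0/0.
Apply L'Hôpital: lim (-25*z - 125*(z + 3)^2/2 + 5*e^(5*z + 15) - 80)/(4*(z + 3)^3), still 0/0.
Apply L'Hôpital: lim (-125*z + 25*e^(5*z + 15) - 400)/(12*(z + 3)^2), still 0/0.
Apply L'Hôpital: lim (125*e^(5*z + 15) - 125)/(24*z + 72), still 0/0.
After 4 applications of L'Hôpital's rule the quotient is (625*e^(5*z + 15))/(24); substituting z = -3 gives 625/24.

625/24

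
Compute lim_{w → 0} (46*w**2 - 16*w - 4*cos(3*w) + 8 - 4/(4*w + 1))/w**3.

256

Substitution gives 0/0 (the numerator vanishes to order 3).
Expand each term to order w^3: the coefficient of w^3 in -4·cos(3w) is 0 and in -4·1/(1 + 4w) is 256.
Lower-order terms cancel with the polynomial part, so the numerator is (256)·w^3 + o(w^3), and the limit is (256)/(1) = 256.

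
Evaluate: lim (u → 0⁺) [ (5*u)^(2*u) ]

Base → 0⁺ and exponent → 0⁺: a 0^0 form.
Take logs: 2u·ln(5u). This is 0·(−∞); rewriting as ln(5u)/(1/(2u)) and applying L'Hôpital gives 0.
Hence the limit is e^0 = 1.

1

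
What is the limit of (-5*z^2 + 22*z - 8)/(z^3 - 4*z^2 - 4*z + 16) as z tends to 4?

-3/2

Direct substitution gives 0/0, so factor. Both numerator and denominator have (z - 4) as a factor.
After cancelling, the expression reduces to (2 - 5*z)/(z^2 - 4).
Substituting z = 4 gives -3/2.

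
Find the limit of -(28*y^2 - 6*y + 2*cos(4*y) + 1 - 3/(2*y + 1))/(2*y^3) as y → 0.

-12

Substitution gives 0/0 (the numerator vanishes to order 3).
Expand each term to order y^3: the coefficient of y^3 in -3·1/(1 + 2y) is 24 and in 2·cos(4y) is 0.
Lower-order terms cancel with the polynomial part, so the numerator is (24)·y^3 + o(y^3), and the limit is (24)/(-2) = -12.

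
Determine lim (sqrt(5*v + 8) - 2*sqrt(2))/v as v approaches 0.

A 0/0 form; rationalise with √(8 + 5v) + √8. This collapses the numerator to 5v, leaving 5/(√(8 + 5v) + √8) → 5/(2√8) = 5*√(2)/8.

5*√(2)/8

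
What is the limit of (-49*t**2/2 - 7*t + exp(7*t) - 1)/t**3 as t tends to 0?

Direct substitution gives 0/0.
Apply L'Hôpital: lim (-49*t + 7*e^(7*t) - 7)/(3*t^2), still 0/0.
Apply L'Hôpital: lim (49*e^(7*t) - 49)/(6*t), still 0/0.
After 3 applications of L'Hôpital's rule the quotient is (343*e^(7*t))/(6); substituting t = 0 gives 343/6.

343/6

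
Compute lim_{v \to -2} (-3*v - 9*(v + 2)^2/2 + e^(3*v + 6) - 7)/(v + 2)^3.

Direct substitution gives 0/0.
Apply L'Hôpital: lim (-9*v + 3*e^(3*v + 6) - 21)/(3*(v + 2)^2), still 0/0.
Apply L'Hôpital: lim (9*e^(3*v + 6) - 9)/(6*v + 12), still 0/0.
After 3 applications of L'Hôpital's rule the quotient is (27*e^(3*v + 6))/(6); substituting v = -2 gives 9/2.

9/2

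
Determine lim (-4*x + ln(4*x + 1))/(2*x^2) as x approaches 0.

Direct substitution gives 0/0.
Apply L'Hôpital: lim (-4 + 4/(4*x + 1))/(4*x), still 0/0.
After 2 applications of L'Hôpital's rule the quotient is (-16/(4*x + 1)^2)/(4); substituting x = 0 gives -4.

-4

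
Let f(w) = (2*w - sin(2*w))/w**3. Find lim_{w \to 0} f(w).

4/3

Direct substitution gives 0/0.
Apply L'Hôpital: lim (2 - 2*cos(2*w))/(3*w^2), still 0/0.
Apply L'Hôpital: lim (4*sin(2*w))/(6*w), still 0/0.
After 3 applications of L'Hôpital's rule the quotient is (8*cos(2*w))/(6); substituting w = 0 gives 4/3.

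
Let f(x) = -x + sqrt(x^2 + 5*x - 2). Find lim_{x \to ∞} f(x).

5/2

This has the form ∞ − ∞. Multiply and divide by the conjugate √(x^2 + 5*x - 2) + x.
That gives (5x - 2) / (√(x^2 + 5*x - 2) + x).
Divide numerator and denominator by x: the limit is 5/(2·1) = 5/2.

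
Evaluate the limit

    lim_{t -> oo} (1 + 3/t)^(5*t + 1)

Write it as [(1 + 3/t)^t]^(5) · (1 + 3/t)^(1). The bracketed term tends to e^(3) and the second factor to 1, so the limit is e^(15).

e^(15)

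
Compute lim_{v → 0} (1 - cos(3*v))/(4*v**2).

9/8

Substitution gives 0/0.
Use (1 − cos u)/u² → 1/2 with u = 3v: the limit is 3²/(2·4) = 9/8.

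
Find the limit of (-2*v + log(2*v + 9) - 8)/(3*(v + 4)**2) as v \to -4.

Direct substitution gives 0/0.
Apply L'Hôpital: lim (-2 + 2/(2*v + 9))/(6*v + 24), still 0/0.
After 2 applications of L'Hôpital's rule the quotient is (-4/(2*v + 9)^2)/(6); substituting v = -4 gives -2/3.

-2/3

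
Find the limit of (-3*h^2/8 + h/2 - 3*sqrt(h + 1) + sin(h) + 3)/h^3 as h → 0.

-17/48

Substitution gives 0/0; apply L'Hôpital's rule 3 times.
After differentiating numerator and denominator 3 times the quotient is (-cos(h) - 9/(8*(h + 1)^(5/2)))/(6); at h = 0 this is -17/48.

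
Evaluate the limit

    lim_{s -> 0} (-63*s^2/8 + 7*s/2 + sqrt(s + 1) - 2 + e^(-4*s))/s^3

Substitution gives 0/0; apply L'Hôpital's rule 3 times.
After differentiating numerator and denominator 3 times the quotient is (-64*e^(-4*s) + 3/(8*(s + 1)^(5/2)))/(6); at s = 0 this is -509/48.

-509/48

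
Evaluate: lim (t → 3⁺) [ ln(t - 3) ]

-∞

As t → 3⁺, t - 3 → 0⁺ and ln(t - 3) → −∞.
Multiplying by 1 gives -∞.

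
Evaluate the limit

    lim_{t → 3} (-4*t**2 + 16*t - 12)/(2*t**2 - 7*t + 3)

-8/5

Since t = 3 makes numerator and denominator zero, (t - 3) divides both.
Cancelling it gives (4 - 4*t)/(2*t - 1); now plug in t = 3 to get -8/5.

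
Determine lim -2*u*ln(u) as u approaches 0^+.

This is a 0·(−∞) form. Rewrite as -2·ln(u) / u^(−1) and apply L'Hôpital:
the derivative quotient is -2·(1/u) / (−1·u^(−2)) = (2/1)·u^1 → 0.

0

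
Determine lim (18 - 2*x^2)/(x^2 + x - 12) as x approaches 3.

Direct substitution gives 0/0, so factor. Both numerator and denominator have (x - 3) as a factor.
After cancelling, the expression reduces to (-2*x - 6)/(x + 4).
Substituting x = 3 gives -12/7.

-12/7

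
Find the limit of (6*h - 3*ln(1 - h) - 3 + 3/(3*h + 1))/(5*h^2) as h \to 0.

57/10

Substitution gives 0/0 (the numerator vanishes to order 2).
Expand each term to order h^2: the coefficient of h^2 in -3·ln(1 - h) is 3/2 and in 3·1/(1 + 3h) is 27.
Lower-order terms cancel with the polynomial part, so the numerator is (57/2)·h^2 + o(h^2), and the limit is (57/2)/(5) = 57/10.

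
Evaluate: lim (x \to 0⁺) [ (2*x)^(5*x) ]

Base → 0⁺ and exponent → 0⁺: a 0^0 form.
Take logs: 5x·ln(2x). This is 0·(−∞); rewriting as ln(2x)/(1/(5x)) and applying L'Hôpital gives 0.
Hence the limit is e^0 = 1.

1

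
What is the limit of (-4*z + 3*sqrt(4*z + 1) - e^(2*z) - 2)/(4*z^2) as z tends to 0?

Substitution gives 0/0; apply L'Hôpital's rule 2 times.
After differentiating numerator and denominator 2 times the quotient is (-4*e^(2*z) - 12/(4*z + 1)^(3/2))/(8); at z = 0 this is -2.

-2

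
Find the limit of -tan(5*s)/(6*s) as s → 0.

Substitution gives 0/0.
Since tan(u)/u → 1 as u → 0, tan(5s)/(5s) → 1 and the limit is 5/(-6) = -5/6.

-5/6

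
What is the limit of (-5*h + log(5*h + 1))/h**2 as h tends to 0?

Direct substitution gives 0/0.
Apply L'Hôpital: lim (-5 + 5/(5*h + 1))/(2*h), still 0/0.
After 2 applications of L'Hôpital's rule the quotient is (-25/(5*h + 1)^2)/(2); substituting h = 0 gives -25/2.

-25/2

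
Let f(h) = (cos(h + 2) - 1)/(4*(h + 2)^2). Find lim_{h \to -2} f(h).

Direct substitution gives 0/0.
Apply L'Hôpital: lim (-sin(h + 2))/(8*h + 16), still 0/0.
After 2 applications of L'Hôpital's rule the quotient is (-cos(h + 2))/(8); substituting h = -2 gives -1/8.

-1/8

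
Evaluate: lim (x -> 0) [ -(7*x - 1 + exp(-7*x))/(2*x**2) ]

Direct substitution gives 0/0.
Apply L'Hôpital: lim (7 - 7*e^(-7*x))/(-4*x), still 0/0.
After 2 applications of L'Hôpital's rule the quotient is (49*e^(-7*x))/(-4); substituting x = 0 gives -49/4.

-49/4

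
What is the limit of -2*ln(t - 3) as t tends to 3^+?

∞

As t → 3⁺, t - 3 → 0⁺ and ln(t - 3) → −∞.
Multiplying by -2 gives ∞.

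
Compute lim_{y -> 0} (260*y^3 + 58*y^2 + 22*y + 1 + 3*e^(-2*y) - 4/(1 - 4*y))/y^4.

Substitution gives 0/0 (the numerator vanishes to order 4).
Expand each term to order y^4: the coefficient of y^4 in -4·1/(1 - 4y) is -1024 and in 3·e^(-2y) is 2.
Lower-order terms cancel with the polynomial part, so the numerator is (-1022)·y^4 + o(y^4), and the limit is (-1022)/(1) = -1022.

-1022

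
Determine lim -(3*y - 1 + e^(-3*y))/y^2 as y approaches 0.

-9/2

Direct substitution gives 0/0.
Apply L'Hôpital: lim (3 - 3*e^(-3*y))/(-2*y), still 0/0.
After 2 applications of L'Hôpital's rule the quotient is (9*e^(-3*y))/(-2); substituting y = 0 gives -9/2.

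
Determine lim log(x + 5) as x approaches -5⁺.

As x → -5⁺, x + 5 → 0⁺ and ln(x + 5) → −∞.
Multiplying by 1 gives -∞.

-∞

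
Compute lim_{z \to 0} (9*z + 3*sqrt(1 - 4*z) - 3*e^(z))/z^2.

-15/2

Substitution gives 0/0; apply L'Hôpital's rule 2 times.
After differentiating numerator and denominator 2 times the quotient is (-3*e^(z) - 12/(1 - 4*z)^(3/2))/(2); at z = 0 this is -15/2.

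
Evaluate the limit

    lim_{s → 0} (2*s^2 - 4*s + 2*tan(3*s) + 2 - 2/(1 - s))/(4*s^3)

Substitution gives 0/0 (the numerator vanishes to order 3).
Expand each term to order s^3: the coefficient of s^3 in -2·1/(1 - s) is -2 and in 2·tan(3s) is 18.
Lower-order terms cancel with the polynomial part, so the numerator is (16)·s^3 + o(s^3), and the limit is (16)/(4) = 4.

4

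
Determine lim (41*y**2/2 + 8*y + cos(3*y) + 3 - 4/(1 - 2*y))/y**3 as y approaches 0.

Substitution gives 0/0 (the numerator vanishes to order 3).
Expand each term to order y^3: the coefficient of y^3 in -4·1/(1 - 2y) is -32 and in cos(3y) is 0.
Lower-order terms cancel with the polynomial part, so the numerator is (-32)·y^3 + o(y^3), and the limit is (-32)/(1) = -32.

-32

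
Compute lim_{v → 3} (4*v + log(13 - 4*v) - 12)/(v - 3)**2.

-8

Direct substitution gives 0/0.
Apply L'Hôpital: lim (4 - 4/(13 - 4*v))/(2*v - 6), still 0/0.
After 2 applications of L'Hôpital's rule the quotient is (-16/(13 - 4*v)^2)/(2); substituting v = 3 gives -8.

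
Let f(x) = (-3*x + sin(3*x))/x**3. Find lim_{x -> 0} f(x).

Direct substitution gives 0/0.
Apply L'Hôpital: lim (3*cos(3*x) - 3)/(3*x^2), still 0/0.
Apply L'Hôpital: lim (-9*sin(3*x))/(6*x), still 0/0.
After 3 applications of L'Hôpital's rule the quotient is (-27*cos(3*x))/(6); substituting x = 0 gives -9/2.

-9/2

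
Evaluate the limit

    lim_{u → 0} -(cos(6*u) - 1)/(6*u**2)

Direct substitution gives 0/0.
Apply L'Hôpital: lim (-6*sin(6*u))/(-12*u), still 0/0.
After 2 applications of L'Hôpital's rule the quotient is (-36*cos(6*u))/(-12); substituting u = 0 gives 3.

3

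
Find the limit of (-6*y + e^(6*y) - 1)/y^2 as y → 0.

Direct substitution gives 0/0.
Apply L'Hôpital: lim (6*e^(6*y) - 6)/(2*y), still 0/0.
After 2 applications of L'Hôpital's rule the quotient is (36*e^(6*y))/(2); substituting y = 0 gives 18.

18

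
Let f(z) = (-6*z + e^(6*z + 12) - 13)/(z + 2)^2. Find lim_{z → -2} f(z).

Direct substitution gives 0/0.
Apply L'Hôpital: lim (6*e^(6*z + 12) - 6)/(2*z + 4), still 0/0.
After 2 applications of L'Hôpital's rule the quotient is (36*e^(6*z + 12))/(2); substituting z = -2 gives 18.

18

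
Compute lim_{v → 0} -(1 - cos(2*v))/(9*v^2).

Substitution gives 0/0.
Use (1 − cos u)/u² → 1/2 with u = 2v: the limit is 2²/(2·(-9)) = -2/9.

-2/9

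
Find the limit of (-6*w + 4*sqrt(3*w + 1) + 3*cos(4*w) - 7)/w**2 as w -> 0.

Substitution gives 0/0 (the numerator vanishes to order 2).
Expand each term to order w^2: the coefficient of w^2 in 4·√(1 + 3w) is -9/2 and in 3·cos(4w) is -24.
Lower-order terms cancel with the polynomial part, so the numerator is (-57/2)·w^2 + o(w^2), and the limit is (-57/2)/(1) = -57/2.

-57/2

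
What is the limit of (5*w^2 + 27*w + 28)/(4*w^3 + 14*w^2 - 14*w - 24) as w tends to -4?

Since w = -4 makes numerator and denominator zero, (w + 4) divides both.
Cancelling it gives (5*w + 7)/(4*w^2 - 2*w - 6); now plug in w = -4 to get -13/66.

-13/66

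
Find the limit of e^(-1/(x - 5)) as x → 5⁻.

∞

As x → 5⁻, -1/(x - 5) → +∞, so e^(-1/(x - 5)) → ∞.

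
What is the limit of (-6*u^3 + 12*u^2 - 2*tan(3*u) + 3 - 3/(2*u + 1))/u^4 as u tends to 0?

Substitution gives 0/0 (the numerator vanishes to order 4).
Expand each term to order u^4: the coefficient of u^4 in -3·1/(1 + 2u) is -48 and in -2·tan(3u) is 0.
Lower-order terms cancel with the polynomial part, so the numerator is (-48)·u^4 + o(u^4), and the limit is (-48)/(1) = -48.

-48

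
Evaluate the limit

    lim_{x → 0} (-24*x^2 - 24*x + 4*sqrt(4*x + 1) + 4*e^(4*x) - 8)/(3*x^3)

176/9

Substitution gives 0/0 (the numerator vanishes to order 3).
Expand each term to order x^3: the coefficient of x^3 in 4·e^(4x) is 128/3 and in 4·√(1 + 4x) is 16.
Lower-order terms cancel with the polynomial part, so the numerator is (176/3)·x^3 + o(x^3), and the limit is (176/3)/(3) = 176/9.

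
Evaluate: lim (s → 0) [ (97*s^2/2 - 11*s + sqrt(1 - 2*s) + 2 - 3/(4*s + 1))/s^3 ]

383/2

Substitution gives 0/0 (the numerator vanishes to order 3).
Expand each term to order s^3: the coefficient of s^3 in -3·1/(1 + 4s) is 192 and in √(1 - 2s) is -1/2.
Lower-order terms cancel with the polynomial part, so the numerator is (383/2)·s^3 + o(s^3), and the limit is (383/2)/(1) = 383/2.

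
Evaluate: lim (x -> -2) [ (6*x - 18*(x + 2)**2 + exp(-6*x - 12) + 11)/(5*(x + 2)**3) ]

-36/5

Direct substitution gives 0/0.
Apply L'Hôpital: lim (-36*x - 6*e^(-6*x - 12) - 66)/(15*(x + 2)^2), still 0/0.
Apply L'Hôpital: lim (36*e^(-6*x - 12) - 36)/(30*x + 60), still 0/0.
After 3 applications of L'Hôpital's rule the quotient is (-216*e^(-6*x - 12))/(30); substituting x = -2 gives -36/5.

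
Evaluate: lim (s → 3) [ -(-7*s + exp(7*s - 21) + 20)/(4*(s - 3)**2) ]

Direct substitution gives 0/0.
Apply L'Hôpital: lim (7*e^(7*s - 21) - 7)/(24 - 8*s), still 0/0.
After 2 applications of L'Hôpital's rule the quotient is (49*e^(7*s - 21))/(-8); substituting s = 3 gives -49/8.

-49/8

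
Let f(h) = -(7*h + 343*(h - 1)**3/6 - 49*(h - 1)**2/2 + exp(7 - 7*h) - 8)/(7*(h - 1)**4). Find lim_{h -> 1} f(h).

Direct substitution gives 0/0.
Apply L'Hôpital: lim (-49*h + 343*(h - 1)^2/2 - 7*e^(7 - 7*h) + 56)/(-28*(h - 1)^3), still 0/0.
Apply L'Hôpital: lim (343*h + 49*e^(7 - 7*h) - 392)/(-84*(h - 1)^2), still 0/0.
Apply L'Hôpital: lim (343 - 343*e^(7 - 7*h))/(168 - 168*h), still 0/0.
After 4 applications of L'Hôpital's rule the quotient is (2401*e^(7 - 7*h))/(-168); substituting h = 1 gives -343/24.

-343/24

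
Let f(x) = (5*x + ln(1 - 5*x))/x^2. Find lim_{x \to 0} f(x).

Direct substitution gives 0/0.
Apply L'Hôpital: lim (5 - 5/(1 - 5*x))/(2*x), still 0/0.
After 2 applications of L'Hôpital's rule the quotient is (-25/(1 - 5*x)^2)/(2); substituting x = 0 gives -25/2.

-25/2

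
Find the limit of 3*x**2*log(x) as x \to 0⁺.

This is a 0·(−∞) form. Rewrite as 3·ln(x) / x^(−2) and apply L'Hôpital:
the derivative quotient is 3·(1/x) / (−2·x^(−3)) = (-3/2)·x^2 → 0.

0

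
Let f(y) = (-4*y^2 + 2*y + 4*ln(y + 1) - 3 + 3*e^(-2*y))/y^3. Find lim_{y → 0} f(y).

Substitution gives 0/0 (the numerator vanishes to order 3).
Expand each term to order y^3: the coefficient of y^3 in 3·e^(-2y) is -4 and in 4·ln(1 + y) is 4/3.
Lower-order terms cancel with the polynomial part, so the numerator is (-8/3)·y^3 + o(y^3), and the limit is (-8/3)/(1) = -8/3.

-8/3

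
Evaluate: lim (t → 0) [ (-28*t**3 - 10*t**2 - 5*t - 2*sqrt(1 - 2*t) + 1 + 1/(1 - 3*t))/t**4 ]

Substitution gives 0/0 (the numerator vanishes to order 4).
Expand each term to order t^4: the coefficient of t^4 in 1/(1 - 3t) is 81 and in -2·√(1 - 2t) is 5/4.
Lower-order terms cancel with the polynomial part, so the numerator is (329/4)·t^4 + o(t^4), and the limit is (329/4)/(1) = 329/4.

329/4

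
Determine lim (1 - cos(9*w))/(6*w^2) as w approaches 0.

27/4

Substitution gives 0/0.
Use (1 − cos u)/u² → 1/2 with u = 9w: the limit is 9²/(2·6) = 27/4.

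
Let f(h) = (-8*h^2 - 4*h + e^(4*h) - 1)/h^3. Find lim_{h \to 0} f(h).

32/3

Direct substitution gives 0/0.
Apply L'Hôpital: lim (-16*h + 4*e^(4*h) - 4)/(3*h^2), still 0/0.
Apply L'Hôpital: lim (16*e^(4*h) - 16)/(6*h), still 0/0.
After 3 applications of L'Hôpital's rule the quotient is (64*e^(4*h))/(6); substituting h = 0 gives 32/3.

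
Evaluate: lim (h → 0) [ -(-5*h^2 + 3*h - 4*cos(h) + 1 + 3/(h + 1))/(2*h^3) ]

Substitution gives 0/0 (the numerator vanishes to order 3).
Expand each term to order h^3: the coefficient of h^3 in -4·cos(h) is 0 and in 3·1/(1 + h) is -3.
Lower-order terms cancel with the polynomial part, so the numerator is (-3)·h^3 + o(h^3), and the limit is (-3)/(-2) = 3/2.

3/2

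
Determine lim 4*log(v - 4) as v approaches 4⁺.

As v → 4⁺, v - 4 → 0⁺ and ln(v - 4) → −∞.
Multiplying by 4 gives -∞.

-∞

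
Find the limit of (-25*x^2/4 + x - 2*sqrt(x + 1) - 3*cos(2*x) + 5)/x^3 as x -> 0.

Substitution gives 0/0 (the numerator vanishes to order 3).
Expand each term to order x^3: the coefficient of x^3 in -2·√(1 + x) is -1/8 and in -3·cos(2x) is 0.
Lower-order terms cancel with the polynomial part, so the numerator is (-1/8)·x^3 + o(x^3), and the limit is (-1/8)/(1) = -1/8.

-1/8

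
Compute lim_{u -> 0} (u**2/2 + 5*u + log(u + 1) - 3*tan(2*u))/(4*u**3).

-23/12

Substitution gives 0/0; apply L'Hôpital's rule 3 times.
After differentiating numerator and denominator 3 times the quotient is (-96*tan(2*u)^2/cos(2*u)^2 - 48/cos(2*u)^4 + 2/(u + 1)^3)/(24); at u = 0 this is -23/12.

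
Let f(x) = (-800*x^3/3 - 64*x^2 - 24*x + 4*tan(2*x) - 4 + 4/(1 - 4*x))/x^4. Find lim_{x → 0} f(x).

1024

Substitution gives 0/0 (the numerator vanishes to order 4).
Expand each term to order x^4: the coefficient of x^4 in 4·tan(2x) is 0 and in 4·1/(1 - 4x) is 1024.
Lower-order terms cancel with the polynomial part, so the numerator is (1024)·x^4 + o(x^4), and the limit is (1024)/(1) = 1024.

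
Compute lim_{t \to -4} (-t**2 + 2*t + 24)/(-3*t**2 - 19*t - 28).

2

Direct substitution gives 0/0, so factor. Both numerator and denominator have (t + 4) as a factor.
After cancelling, the expression reduces to (6 - t)/(-3*t - 7).
Substituting t = -4 gives 2.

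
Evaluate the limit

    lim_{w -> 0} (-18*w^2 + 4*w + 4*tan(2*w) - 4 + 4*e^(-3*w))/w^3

Substitution gives 0/0; apply L'Hôpital's rule 3 times.
After differentiating numerator and denominator 3 times the quotient is (4*(16*(3*tan(2*w)^2 + 1)*e^(3*w)/cos(2*w)^2 - 27)*e^(-3*w))/(6); at w = 0 this is -22/3.

-22/3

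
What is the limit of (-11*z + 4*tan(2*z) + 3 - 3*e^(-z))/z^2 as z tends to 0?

Substitution gives 0/0 (the numerator vanishes to order 2).
Expand each term to order z^2: the coefficient of z^2 in 4·tan(2z) is 0 and in -3·e^(-z) is -3/2.
Lower-order terms cancel with the polynomial part, so the numerator is (-3/2)·z^2 + o(z^2), and the limit is (-3/2)/(1) = -3/2.

-3/2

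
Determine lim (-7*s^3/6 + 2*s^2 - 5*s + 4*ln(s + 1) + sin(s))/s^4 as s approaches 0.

-1

Substitution gives 0/0 (the numerator vanishes to order 4).
Expand each term to order s^4: the coefficient of s^4 in sin(s) is 0 and in 4·ln(1 + s) is -1.
Lower-order terms cancel with the polynomial part, so the numerator is (-1)·s^4 + o(s^4), and the limit is (-1)/(1) = -1.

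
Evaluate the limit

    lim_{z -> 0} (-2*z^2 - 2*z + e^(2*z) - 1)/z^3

Direct substitution gives 0/0.
Apply L'Hôpital: lim (-4*z + 2*e^(2*z) - 2)/(3*z^2), still 0/0.
Apply L'Hôpital: lim (4*e^(2*z) - 4)/(6*z), still 0/0.
After 3 applications of L'Hôpital's rule the quotient is (8*e^(2*z))/(6); substituting z = 0 gives 4/3.

4/3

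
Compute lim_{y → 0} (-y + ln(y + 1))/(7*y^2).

-1/14

Direct substitution gives 0/0.
Apply L'Hôpital: lim (-1 + 1/(y + 1))/(14*y), still 0/0.
After 2 applications of L'Hôpital's rule the quotient is (-1/(y + 1)^2)/(14); substituting y = 0 gives -1/14.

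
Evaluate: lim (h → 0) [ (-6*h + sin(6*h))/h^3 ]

Direct substitution gives 0/0.
Apply L'Hôpital: lim (6*cos(6*h) - 6)/(3*h^2), still 0/0.
Apply L'Hôpital: lim (-36*sin(6*h))/(6*h), still 0/0.
After 3 applications of L'Hôpital's rule the quotient is (-216*cos(6*h))/(6); substituting h = 0 gives -36.

-36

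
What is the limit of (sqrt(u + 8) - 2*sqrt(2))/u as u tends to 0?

Substitution gives 0/0. Multiply numerator and denominator by the conjugate √(8 + u) + √8.
The numerator becomes (8 + u) − 8 = u, so the expression simplifies to 1/(√(8 + u) + √8).
Letting u → 0 gives 1/(2√8) = √(2)/8.

√(2)/8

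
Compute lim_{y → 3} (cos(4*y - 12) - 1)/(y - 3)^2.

Direct substitution gives 0/0.
Apply L'Hôpital: lim (-4*sin(4*y - 12))/(2*y - 6), still 0/0.
After 2 applications of L'Hôpital's rule the quotient is (-16*cos(4*y - 12))/(2); substituting y = 3 gives -8.

-8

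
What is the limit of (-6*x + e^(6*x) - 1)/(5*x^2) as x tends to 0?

Direct substitution gives 0/0.
Apply L'Hôpital: lim (6*e^(6*x) - 6)/(10*x), still 0/0.
After 2 applications of L'Hôpital's rule the quotient is (36*e^(6*x))/(10); substituting x = 0 gives 18/5.

18/5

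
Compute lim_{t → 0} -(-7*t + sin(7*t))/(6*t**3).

343/36

Direct substitution gives 0/0.
Apply L'Hôpital: lim (7*cos(7*t) - 7)/(-18*t^2), still 0/0.
Apply L'Hôpital: lim (-49*sin(7*t))/(-36*t), still 0/0.
After 3 applications of L'Hôpital's rule the quotient is (-343*cos(7*t))/(-36); substituting t = 0 gives 343/36.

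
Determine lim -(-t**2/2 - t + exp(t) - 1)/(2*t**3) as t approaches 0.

-1/12

Direct substitution gives 0/0.
Apply L'Hôpital: lim (-t + e^(t) - 1)/(-6*t^2), still 0/0.
Apply L'Hôpital: lim (e^(t) - 1)/(-12*t), still 0/0.
After 3 applications of L'Hôpital's rule the quotient is (e^(t))/(-12); substituting t = 0 gives -1/12.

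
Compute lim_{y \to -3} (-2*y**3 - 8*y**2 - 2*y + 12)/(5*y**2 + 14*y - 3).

1/2

At y = -3 both the top and bottom vanish — a removable singularity. Factoring out (y + 3) from each leaves (-2*y^2 - 2*y + 4)/(5*y - 1), which at y = -3 equals 1/2.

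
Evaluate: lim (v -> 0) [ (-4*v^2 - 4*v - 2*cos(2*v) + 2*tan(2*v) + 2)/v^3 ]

16/3

Substitution gives 0/0 (the numerator vanishes to order 3).
Expand each term to order v^3: the coefficient of v^3 in -2·cos(2v) is 0 and in 2·tan(2v) is 16/3.
Lower-order terms cancel with the polynomial part, so the numerator is (16/3)·v^3 + o(v^3), and the limit is (16/3)/(1) = 16/3.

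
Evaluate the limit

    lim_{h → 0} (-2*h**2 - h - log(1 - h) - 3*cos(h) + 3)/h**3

Substitution gives 0/0; apply L'Hôpital's rule 3 times.
After differentiating numerator and denominator 3 times the quotient is (-3*sin(h) - 2/(h - 1)^3)/(6); at h = 0 this is 1/3.

1/3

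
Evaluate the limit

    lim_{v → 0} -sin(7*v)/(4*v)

-7/4

Substitution gives 0/0.
Write it as (7/(-4))·sin(7v)/(7v); since sin(u)/u → 1, the limit is -7/4.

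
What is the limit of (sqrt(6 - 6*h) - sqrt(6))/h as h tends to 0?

Substitution gives 0/0. Multiply numerator and denominator by the conjugate √(6 - 6h) + √6.
The numerator becomes (6 - 6h) − 6 = -6h, so the expression simplifies to -6/(√(6 - 6h) + √6).
Letting h → 0 gives -6/(2√6) = -√(6)/2.

-√(6)/2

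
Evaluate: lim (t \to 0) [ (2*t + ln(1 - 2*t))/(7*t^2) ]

Direct substitution gives 0/0.
Apply L'Hôpital: lim (2 - 2/(1 - 2*t))/(14*t), still 0/0.
After 2 applications of L'Hôpital's rule the quotient is (-4/(1 - 2*t)^2)/(14); substituting t = 0 gives -2/7.

-2/7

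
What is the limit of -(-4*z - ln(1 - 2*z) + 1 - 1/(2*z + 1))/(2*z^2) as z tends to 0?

1

Substitution gives 0/0 (the numerator vanishes to order 2).
Expand each term to order z^2: the coefficient of z^2 in −1/(1 + 2z) is -4 and in −ln(1 - 2z) is 2.
Lower-order terms cancel with the polynomial part, so the numerator is (-2)·z^2 + o(z^2), and the limit is (-2)/(-2) = 1.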